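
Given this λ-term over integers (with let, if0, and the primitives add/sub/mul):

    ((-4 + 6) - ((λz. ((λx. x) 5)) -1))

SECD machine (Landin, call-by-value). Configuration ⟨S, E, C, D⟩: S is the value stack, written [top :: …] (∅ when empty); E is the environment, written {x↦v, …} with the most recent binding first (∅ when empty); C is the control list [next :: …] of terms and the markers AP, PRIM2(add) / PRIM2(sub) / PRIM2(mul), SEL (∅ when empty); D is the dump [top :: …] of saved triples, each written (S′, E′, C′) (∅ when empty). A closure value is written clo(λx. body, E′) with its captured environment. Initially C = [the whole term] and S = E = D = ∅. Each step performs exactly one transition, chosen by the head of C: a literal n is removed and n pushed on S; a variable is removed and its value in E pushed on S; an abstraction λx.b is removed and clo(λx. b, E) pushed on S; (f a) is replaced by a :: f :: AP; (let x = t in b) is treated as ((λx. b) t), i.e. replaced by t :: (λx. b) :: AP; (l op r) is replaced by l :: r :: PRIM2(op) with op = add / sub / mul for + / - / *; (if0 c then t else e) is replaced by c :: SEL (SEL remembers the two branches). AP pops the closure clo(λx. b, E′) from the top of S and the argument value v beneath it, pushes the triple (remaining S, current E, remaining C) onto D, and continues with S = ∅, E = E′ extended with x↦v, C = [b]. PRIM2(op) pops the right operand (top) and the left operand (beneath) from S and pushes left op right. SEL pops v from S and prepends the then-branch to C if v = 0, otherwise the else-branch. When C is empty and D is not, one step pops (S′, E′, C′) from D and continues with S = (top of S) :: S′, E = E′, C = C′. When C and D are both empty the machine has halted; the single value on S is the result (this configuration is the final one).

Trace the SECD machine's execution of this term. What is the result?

step 0: <S=∅, E=∅, C=[((-4 + 6) - ((λz. ((λx. x) 5)) -1))], D=∅>
step 1: <S=∅, E=∅, C=[(-4 + 6) :: ((λz. ((λx. x) 5)) -1) :: PRIM2(sub)], D=∅>
step 2: <S=∅, E=∅, C=[-4 :: 6 :: PRIM2(add) :: ((λz. ((λx. x) 5)) -1) :: PRIM2(sub)], D=∅>
step 3: <S=[-4], E=∅, C=[6 :: PRIM2(add) :: ((λz. ((λx. x) 5)) -1) :: PRIM2(sub)], D=∅>
step 4: <S=[6 :: -4], E=∅, C=[PRIM2(add) :: ((λz. ((λx. x) 5)) -1) :: PRIM2(sub)], D=∅>
step 5: <S=[2], E=∅, C=[((λz. ((λx. x) 5)) -1) :: PRIM2(sub)], D=∅>
step 6: <S=[2], E=∅, C=[-1 :: (λz. ((λx. x) 5)) :: AP :: PRIM2(sub)], D=∅>
step 7: <S=[-1 :: 2], E=∅, C=[(λz. ((λx. x) 5)) :: AP :: PRIM2(sub)], D=∅>
step 8: <S=[clo(λz. ((λx. x) 5), ∅) :: -1 :: 2], E=∅, C=[AP :: PRIM2(sub)], D=∅>
step 9: <S=∅, E={z↦-1}, C=[((λx. x) 5)], D=[([2], ∅, [PRIM2(sub)])]>
step 10: <S=∅, E={z↦-1}, C=[5 :: (λx. x) :: AP], D=[([2], ∅, [PRIM2(sub)])]>
step 11: <S=[5], E={z↦-1}, C=[(λx. x) :: AP], D=[([2], ∅, [PRIM2(sub)])]>
step 12: <S=[clo(λx. x, {z↦-1}) :: 5], E={z↦-1}, C=[AP], D=[([2], ∅, [PRIM2(sub)])]>
step 13: <S=∅, E={x↦5, z↦-1}, C=[x], D=[(∅, {z↦-1}, ∅) :: ([2], ∅, [PRIM2(sub)])]>
step 14: <S=[5], E={x↦5, z↦-1}, C=∅, D=[(∅, {z↦-1}, ∅) :: ([2], ∅, [PRIM2(sub)])]>
step 15: <S=[5], E={z↦-1}, C=∅, D=[([2], ∅, [PRIM2(sub)])]>
step 16: <S=[5 :: 2], E=∅, C=[PRIM2(sub)], D=∅>
step 17: <S=[-3], E=∅, C=∅, D=∅>
→ final value -3

Answer: -3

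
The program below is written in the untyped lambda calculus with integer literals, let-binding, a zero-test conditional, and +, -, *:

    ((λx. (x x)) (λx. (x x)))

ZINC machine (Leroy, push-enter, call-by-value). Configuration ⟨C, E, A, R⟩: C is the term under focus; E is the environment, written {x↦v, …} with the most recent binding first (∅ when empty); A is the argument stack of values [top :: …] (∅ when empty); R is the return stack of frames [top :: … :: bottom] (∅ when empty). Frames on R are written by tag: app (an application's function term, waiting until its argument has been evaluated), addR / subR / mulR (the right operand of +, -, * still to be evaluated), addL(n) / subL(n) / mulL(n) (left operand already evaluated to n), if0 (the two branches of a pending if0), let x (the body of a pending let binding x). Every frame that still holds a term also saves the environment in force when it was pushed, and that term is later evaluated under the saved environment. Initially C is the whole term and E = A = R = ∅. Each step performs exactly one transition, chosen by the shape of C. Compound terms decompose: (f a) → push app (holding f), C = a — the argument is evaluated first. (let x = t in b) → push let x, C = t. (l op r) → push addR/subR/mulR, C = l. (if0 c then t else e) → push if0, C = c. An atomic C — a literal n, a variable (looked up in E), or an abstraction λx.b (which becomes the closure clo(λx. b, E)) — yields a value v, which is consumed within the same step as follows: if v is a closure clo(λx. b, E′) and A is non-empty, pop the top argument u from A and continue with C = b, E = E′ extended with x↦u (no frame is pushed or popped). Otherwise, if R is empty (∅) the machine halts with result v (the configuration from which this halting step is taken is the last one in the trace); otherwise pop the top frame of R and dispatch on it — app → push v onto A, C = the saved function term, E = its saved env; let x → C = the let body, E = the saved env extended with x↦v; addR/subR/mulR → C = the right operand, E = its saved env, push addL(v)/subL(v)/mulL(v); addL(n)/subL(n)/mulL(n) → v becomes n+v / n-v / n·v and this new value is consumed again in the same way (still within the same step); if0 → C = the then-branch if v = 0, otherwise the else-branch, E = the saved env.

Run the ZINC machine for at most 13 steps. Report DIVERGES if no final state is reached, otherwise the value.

Answer: DIVERGES (no final state within 13 steps)

Execution trace:
step 0: [C=((λx. (x x)) (λx. (x x))) | E=∅ | A=∅ | R=∅]
step 1: [C=(λx. (x x)) | E=∅ | A=∅ | R=[app]]
step 2: [C=(λx. (x x)) | E=∅ | A=[clo(λx. (x x), ∅)] | R=∅]
step 3: [C=(x x) | E={x↦clo(λx. (x x), ∅)} | A=∅ | R=∅]
step 4: [C=x | E={x↦clo(λx. (x x), ∅)} | A=∅ | R=[app]]
step 5: [C=x | E={x↦clo(λx. (x x), ∅)} | A=[clo(λx. (x x), ∅)] | R=∅]
… configuration repeats with period 3 (steps 3–5 recur indefinitely) …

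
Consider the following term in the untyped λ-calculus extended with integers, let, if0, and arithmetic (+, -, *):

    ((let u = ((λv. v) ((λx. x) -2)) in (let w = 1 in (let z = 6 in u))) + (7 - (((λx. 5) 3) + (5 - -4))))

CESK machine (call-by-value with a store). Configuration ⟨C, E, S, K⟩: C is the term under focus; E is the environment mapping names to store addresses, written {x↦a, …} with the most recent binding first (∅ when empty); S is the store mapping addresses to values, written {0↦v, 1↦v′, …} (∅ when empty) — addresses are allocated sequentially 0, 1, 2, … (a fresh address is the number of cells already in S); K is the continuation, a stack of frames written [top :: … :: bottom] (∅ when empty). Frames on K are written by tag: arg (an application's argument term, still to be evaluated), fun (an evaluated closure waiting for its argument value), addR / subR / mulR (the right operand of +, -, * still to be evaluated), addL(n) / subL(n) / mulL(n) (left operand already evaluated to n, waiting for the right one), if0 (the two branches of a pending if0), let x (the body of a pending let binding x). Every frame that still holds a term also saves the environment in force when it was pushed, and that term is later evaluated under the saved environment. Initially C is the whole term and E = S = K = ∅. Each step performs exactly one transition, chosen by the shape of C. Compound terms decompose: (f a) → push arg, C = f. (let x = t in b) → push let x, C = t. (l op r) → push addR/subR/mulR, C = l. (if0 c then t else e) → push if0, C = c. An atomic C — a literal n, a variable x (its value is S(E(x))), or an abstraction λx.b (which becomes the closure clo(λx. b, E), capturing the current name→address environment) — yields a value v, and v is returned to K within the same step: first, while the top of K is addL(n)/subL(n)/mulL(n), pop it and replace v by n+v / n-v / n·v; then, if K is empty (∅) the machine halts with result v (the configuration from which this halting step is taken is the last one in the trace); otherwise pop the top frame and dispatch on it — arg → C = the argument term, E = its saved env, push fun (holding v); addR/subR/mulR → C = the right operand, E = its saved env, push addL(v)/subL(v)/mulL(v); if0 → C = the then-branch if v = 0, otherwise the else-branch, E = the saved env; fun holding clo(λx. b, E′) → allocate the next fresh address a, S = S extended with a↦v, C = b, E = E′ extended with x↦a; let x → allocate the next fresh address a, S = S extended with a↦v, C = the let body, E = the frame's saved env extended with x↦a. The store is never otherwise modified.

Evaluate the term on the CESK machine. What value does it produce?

Answer: -9

Execution trace:
[0] <C=((let u = ((λv. v) ((λx. x) -2)) in (let w = 1 in (let z = 6 in u))) + (7 - (((λx. 5) 3) + (5 - -4)))), E=∅, S=∅, K=∅>
[1] <C=(let u = ((λv. v) ((λx. x) -2)) in (let w = 1 in (let z = 6 in u))), E=∅, S=∅, K=[addR]>
[2] <C=((λv. v) ((λx. x) -2)), E=∅, S=∅, K=[let u :: addR]>
[3] <C=(λv. v), E=∅, S=∅, K=[arg :: let u :: addR]>
[4] <C=((λx. x) -2), E=∅, S=∅, K=[fun :: let u :: addR]>
[5] <C=(λx. x), E=∅, S=∅, K=[arg :: fun :: let u :: addR]>
[6] <C=-2, E=∅, S=∅, K=[fun :: fun :: let u :: addR]>
[7] <C=x, E={x↦0}, S={0↦-2}, K=[fun :: let u :: addR]>
[8] <C=v, E={v↦1}, S={0↦-2, 1↦-2}, K=[let u :: addR]>
[9] <C=(let w = 1 in (let z = 6 in u)), E={u↦2}, S={0↦-2, 1↦-2, 2↦-2}, K=[addR]>
[10] <C=1, E={u↦2}, S={0↦-2, 1↦-2, 2↦-2}, K=[let w :: addR]>
[11] <C=(let z = 6 in u), E={w↦3, u↦2}, S={0↦-2, 1↦-2, 2↦-2, 3↦1}, K=[addR]>
[12] <C=6, E={w↦3, u↦2}, S={0↦-2, 1↦-2, 2↦-2, 3↦1}, K=[let z :: addR]>
[13] <C=u, E={z↦4, w↦3, u↦2}, S={0↦-2, 1↦-2, 2↦-2, 3↦1, 4↦6}, K=[addR]>
[14] <C=(7 - (((λx. 5) 3) + (5 - -4))), E=∅, S={0↦-2, 1↦-2, 2↦-2, 3↦1, 4↦6}, K=[addL(-2)]>
[15] <C=7, E=∅, S={0↦-2, 1↦-2, 2↦-2, 3↦1, 4↦6}, K=[subR :: addL(-2)]>
[16] <C=(((λx. 5) 3) + (5 - -4)), E=∅, S={0↦-2, 1↦-2, 2↦-2, 3↦1, 4↦6}, K=[subL(7) :: addL(-2)]>
[17] <C=((λx. 5) 3), E=∅, S={0↦-2, 1↦-2, 2↦-2, 3↦1, 4↦6}, K=[addR :: subL(7) :: addL(-2)]>
[18] <C=(λx. 5), E=∅, S={0↦-2, 1↦-2, 2↦-2, 3↦1, 4↦6}, K=[arg :: addR :: subL(7) :: addL(-2)]>
[19] <C=3, E=∅, S={0↦-2, 1↦-2, 2↦-2, 3↦1, 4↦6}, K=[fun :: addR :: subL(7) :: addL(-2)]>
[20] <C=5, E={x↦5}, S={0↦-2, 1↦-2, 2↦-2, 3↦1, 4↦6, 5↦3}, K=[addR :: subL(7) :: addL(-2)]>
[21] <C=(5 - -4), E=∅, S={0↦-2, 1↦-2, 2↦-2, 3↦1, 4↦6, 5↦3}, K=[addL(5) :: subL(7) :: addL(-2)]>
[22] <C=5, E=∅, S={0↦-2, 1↦-2, 2↦-2, 3↦1, 4↦6, 5↦3}, K=[subR :: addL(5) :: subL(7) :: addL(-2)]>
[23] <C=-4, E=∅, S={0↦-2, 1↦-2, 2↦-2, 3↦1, 4↦6, 5↦3}, K=[subL(5) :: addL(5) :: subL(7) :: addL(-2)]>
→ final value -9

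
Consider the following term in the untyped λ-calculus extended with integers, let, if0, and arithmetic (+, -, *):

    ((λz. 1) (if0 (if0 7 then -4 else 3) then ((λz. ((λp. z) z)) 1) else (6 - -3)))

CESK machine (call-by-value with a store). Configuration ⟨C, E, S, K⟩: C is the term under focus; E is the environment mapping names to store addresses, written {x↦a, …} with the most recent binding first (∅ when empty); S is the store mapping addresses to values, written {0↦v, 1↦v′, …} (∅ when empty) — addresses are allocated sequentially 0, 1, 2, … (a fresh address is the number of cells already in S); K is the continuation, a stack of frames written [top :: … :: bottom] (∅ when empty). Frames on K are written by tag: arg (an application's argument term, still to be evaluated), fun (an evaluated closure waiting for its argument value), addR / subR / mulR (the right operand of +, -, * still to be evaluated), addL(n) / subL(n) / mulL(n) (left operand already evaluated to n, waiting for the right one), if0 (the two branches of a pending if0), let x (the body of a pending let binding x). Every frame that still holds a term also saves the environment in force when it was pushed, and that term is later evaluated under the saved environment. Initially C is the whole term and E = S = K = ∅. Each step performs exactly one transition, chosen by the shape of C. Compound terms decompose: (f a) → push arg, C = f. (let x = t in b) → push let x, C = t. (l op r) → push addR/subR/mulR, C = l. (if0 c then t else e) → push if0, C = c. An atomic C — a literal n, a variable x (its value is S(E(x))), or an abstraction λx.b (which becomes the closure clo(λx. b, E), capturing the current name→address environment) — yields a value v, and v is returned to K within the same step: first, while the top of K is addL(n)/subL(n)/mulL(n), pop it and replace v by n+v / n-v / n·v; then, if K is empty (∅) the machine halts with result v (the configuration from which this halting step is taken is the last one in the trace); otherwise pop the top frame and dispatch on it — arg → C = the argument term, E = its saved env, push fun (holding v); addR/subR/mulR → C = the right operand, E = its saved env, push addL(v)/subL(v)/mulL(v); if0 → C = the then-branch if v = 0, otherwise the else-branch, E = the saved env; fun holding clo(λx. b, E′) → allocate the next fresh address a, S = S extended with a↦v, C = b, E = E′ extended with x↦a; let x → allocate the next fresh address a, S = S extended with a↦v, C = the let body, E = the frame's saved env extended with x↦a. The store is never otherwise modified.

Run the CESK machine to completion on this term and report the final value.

Answer: 1

Execution trace:
0. [C=((λz. 1) (if0 (if0 7 then -4 else 3) then ((λz. ((λp. z) z)) 1) else (6 - -3))) | E=∅ | S=∅ | K=∅]
1. [C=(λz. 1) | E=∅ | S=∅ | K=[arg]]
2. [C=(if0 (if0 7 then -4 else 3) then ((λz. ((λp. z) z)) 1) else (6 - -3)) | E=∅ | S=∅ | K=[fun]]
3. [C=(if0 7 then -4 else 3) | E=∅ | S=∅ | K=[if0 :: fun]]
4. [C=7 | E=∅ | S=∅ | K=[if0 :: if0 :: fun]]
5. [C=3 | E=∅ | S=∅ | K=[if0 :: fun]]
6. [C=(6 - -3) | E=∅ | S=∅ | K=[fun]]
7. [C=6 | E=∅ | S=∅ | K=[subR :: fun]]
8. [C=-3 | E=∅ | S=∅ | K=[subL(6) :: fun]]
9. [C=1 | E={z↦0} | S={0↦9} | K=∅]
→ final value 1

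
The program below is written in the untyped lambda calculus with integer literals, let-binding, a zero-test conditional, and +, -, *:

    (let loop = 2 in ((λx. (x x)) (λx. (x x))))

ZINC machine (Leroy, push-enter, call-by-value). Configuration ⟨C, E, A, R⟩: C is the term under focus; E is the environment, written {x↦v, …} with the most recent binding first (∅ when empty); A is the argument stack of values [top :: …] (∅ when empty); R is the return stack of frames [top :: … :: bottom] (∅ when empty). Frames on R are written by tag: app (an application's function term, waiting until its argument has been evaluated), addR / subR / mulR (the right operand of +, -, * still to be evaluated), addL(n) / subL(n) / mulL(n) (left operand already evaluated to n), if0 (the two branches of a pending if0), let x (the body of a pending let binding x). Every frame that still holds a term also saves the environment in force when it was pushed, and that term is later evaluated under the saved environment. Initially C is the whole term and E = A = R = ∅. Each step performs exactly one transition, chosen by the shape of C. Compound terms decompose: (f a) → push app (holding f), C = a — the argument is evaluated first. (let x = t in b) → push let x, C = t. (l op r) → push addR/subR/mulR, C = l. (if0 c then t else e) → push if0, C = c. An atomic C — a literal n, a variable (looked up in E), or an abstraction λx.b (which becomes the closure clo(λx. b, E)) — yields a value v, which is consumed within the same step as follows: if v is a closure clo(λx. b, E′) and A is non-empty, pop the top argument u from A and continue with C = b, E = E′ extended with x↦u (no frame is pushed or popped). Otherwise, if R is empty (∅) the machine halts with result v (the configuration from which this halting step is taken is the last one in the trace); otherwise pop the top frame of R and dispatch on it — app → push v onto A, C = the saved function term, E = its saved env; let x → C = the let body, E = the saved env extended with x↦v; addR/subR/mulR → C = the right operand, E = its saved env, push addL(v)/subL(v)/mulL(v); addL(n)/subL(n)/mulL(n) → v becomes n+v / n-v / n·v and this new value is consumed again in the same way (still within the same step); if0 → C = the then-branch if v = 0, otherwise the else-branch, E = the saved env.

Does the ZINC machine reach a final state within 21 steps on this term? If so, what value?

Answer: DIVERGES (no final state within 21 steps)

Machine steps:
0. <C=(let loop = 2 in ((λx. (x x)) (λx. (x x)))), E=∅, A=∅, R=∅>
1. <C=2, E=∅, A=∅, R=[let loop]>
2. <C=((λx. (x x)) (λx. (x x))), E={loop↦2}, A=∅, R=∅>
3. <C=(λx. (x x)), E={loop↦2}, A=∅, R=[app]>
4. <C=(λx. (x x)), E={loop↦2}, A=[clo(λx. (x x), {loop↦2})], R=∅>
5. <C=(x x), E={x↦clo(λx. (x x), {loop↦2}), loop↦2}, A=∅, R=∅>
6. <C=x, E={x↦clo(λx. (x x), {loop↦2}), loop↦2}, A=∅, R=[app]>
7. <C=x, E={x↦clo(λx. (x x), {loop↦2}), loop↦2}, A=[clo(λx. (x x), {loop↦2})], R=∅>
… configuration repeats with period 3 (steps 5–7 recur indefinitely) …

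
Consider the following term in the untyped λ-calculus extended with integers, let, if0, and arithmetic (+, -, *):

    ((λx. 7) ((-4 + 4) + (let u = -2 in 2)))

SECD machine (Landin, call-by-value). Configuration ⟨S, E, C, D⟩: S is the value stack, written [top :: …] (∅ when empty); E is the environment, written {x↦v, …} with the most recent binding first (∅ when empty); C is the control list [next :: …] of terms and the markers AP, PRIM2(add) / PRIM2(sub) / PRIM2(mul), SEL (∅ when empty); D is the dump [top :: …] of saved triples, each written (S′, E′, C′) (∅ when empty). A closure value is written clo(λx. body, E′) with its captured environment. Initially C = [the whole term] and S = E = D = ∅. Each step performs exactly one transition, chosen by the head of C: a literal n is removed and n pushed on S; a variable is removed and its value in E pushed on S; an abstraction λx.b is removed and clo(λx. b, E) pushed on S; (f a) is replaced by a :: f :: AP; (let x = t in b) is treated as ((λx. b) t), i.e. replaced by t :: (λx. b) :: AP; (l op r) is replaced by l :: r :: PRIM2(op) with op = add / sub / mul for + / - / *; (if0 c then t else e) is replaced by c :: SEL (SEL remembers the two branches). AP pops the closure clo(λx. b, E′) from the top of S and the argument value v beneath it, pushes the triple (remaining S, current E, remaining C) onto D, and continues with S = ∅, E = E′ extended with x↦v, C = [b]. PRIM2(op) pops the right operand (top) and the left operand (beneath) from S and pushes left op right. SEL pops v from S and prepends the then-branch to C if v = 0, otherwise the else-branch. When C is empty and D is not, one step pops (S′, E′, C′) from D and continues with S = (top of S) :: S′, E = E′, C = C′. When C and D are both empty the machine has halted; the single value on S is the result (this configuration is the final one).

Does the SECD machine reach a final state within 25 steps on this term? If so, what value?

[0] ⟨S=∅; E=∅; C=[((λx. 7) ((-4 + 4) + (let u = -2 in 2)))]; D=∅⟩
[1] ⟨S=∅; E=∅; C=[((-4 + 4) + (let u = -2 in 2)) :: (λx. 7) :: AP]; D=∅⟩
[2] ⟨S=∅; E=∅; C=[(-4 + 4) :: (let u = -2 in 2) :: PRIM2(add) :: (λx. 7) :: AP]; D=∅⟩
[3] ⟨S=∅; E=∅; C=[-4 :: 4 :: PRIM2(add) :: (let u = -2 in 2) :: PRIM2(add) :: (λx. 7) :: AP]; D=∅⟩
[4] ⟨S=[-4]; E=∅; C=[4 :: PRIM2(add) :: (let u = -2 in 2) :: PRIM2(add) :: (λx. 7) :: AP]; D=∅⟩
[5] ⟨S=[4 :: -4]; E=∅; C=[PRIM2(add) :: (let u = -2 in 2) :: PRIM2(add) :: (λx. 7) :: AP]; D=∅⟩
[6] ⟨S=[0]; E=∅; C=[(let u = -2 in 2) :: PRIM2(add) :: (λx. 7) :: AP]; D=∅⟩
[7] ⟨S=[0]; E=∅; C=[-2 :: (λu. 2) :: AP :: PRIM2(add) :: (λx. 7) :: AP]; D=∅⟩
[8] ⟨S=[-2 :: 0]; E=∅; C=[(λu. 2) :: AP :: PRIM2(add) :: (λx. 7) :: AP]; D=∅⟩
[9] ⟨S=[clo(λu. 2, ∅) :: -2 :: 0]; E=∅; C=[AP :: PRIM2(add) :: (λx. 7) :: AP]; D=∅⟩
[10] ⟨S=∅; E={u↦-2}; C=[2]; D=[([0], ∅, [PRIM2(add) :: (λx. 7) :: AP])]⟩
[11] ⟨S=[2]; E={u↦-2}; C=∅; D=[([0], ∅, [PRIM2(add) :: (λx. 7) :: AP])]⟩
[12] ⟨S=[2 :: 0]; E=∅; C=[PRIM2(add) :: (λx. 7) :: AP]; D=∅⟩
[13] ⟨S=[2]; E=∅; C=[(λx. 7) :: AP]; D=∅⟩
[14] ⟨S=[clo(λx. 7, ∅) :: 2]; E=∅; C=[AP]; D=∅⟩
[15] ⟨S=∅; E={x↦2}; C=[7]; D=[(∅, ∅, ∅)]⟩
[16] ⟨S=[7]; E={x↦2}; C=∅; D=[(∅, ∅, ∅)]⟩
[17] ⟨S=[7]; E=∅; C=∅; D=∅⟩
→ final value 7

Answer: 7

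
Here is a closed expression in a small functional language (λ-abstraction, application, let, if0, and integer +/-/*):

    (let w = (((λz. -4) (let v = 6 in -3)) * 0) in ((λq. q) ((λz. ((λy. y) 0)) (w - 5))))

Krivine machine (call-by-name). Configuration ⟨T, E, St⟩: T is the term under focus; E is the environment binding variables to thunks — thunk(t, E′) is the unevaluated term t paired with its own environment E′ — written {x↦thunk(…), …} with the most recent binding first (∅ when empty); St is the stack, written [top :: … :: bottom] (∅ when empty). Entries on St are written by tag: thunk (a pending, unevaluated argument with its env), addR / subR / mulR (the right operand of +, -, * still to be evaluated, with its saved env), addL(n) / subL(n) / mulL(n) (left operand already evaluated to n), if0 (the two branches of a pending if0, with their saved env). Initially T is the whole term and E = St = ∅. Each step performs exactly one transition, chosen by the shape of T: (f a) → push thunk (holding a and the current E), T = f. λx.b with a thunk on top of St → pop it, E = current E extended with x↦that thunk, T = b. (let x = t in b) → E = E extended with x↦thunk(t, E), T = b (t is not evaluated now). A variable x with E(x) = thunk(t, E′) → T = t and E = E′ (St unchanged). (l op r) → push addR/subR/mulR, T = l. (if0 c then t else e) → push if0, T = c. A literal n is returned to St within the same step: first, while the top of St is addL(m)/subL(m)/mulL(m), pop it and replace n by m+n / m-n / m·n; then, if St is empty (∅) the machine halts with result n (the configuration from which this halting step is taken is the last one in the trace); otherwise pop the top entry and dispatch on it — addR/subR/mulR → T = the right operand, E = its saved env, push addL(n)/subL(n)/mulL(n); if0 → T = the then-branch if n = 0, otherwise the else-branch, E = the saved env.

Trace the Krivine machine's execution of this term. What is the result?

Answer: 0

Derivation:
step 0: [T=(let w = (((λz. -4) (let v = 6 in -3)) * 0) in ((λq. q) ((λz. ((λy. y) 0)) (w - 5)))) | E=∅ | St=∅]
step 1: [T=((λq. q) ((λz. ((λy. y) 0)) (w - 5))) | E={w↦thunk((((λz. -4) (let v = 6 in -3)) * 0), ∅)} | St=∅]
step 2: [T=(λq. q) | E={w↦thunk((((λz. -4) (let v = 6 in -3)) * 0), ∅)} | St=[thunk]]
step 3: [T=q | E={q↦thunk(((λz. ((λy. y) 0)) (w - 5)), {w↦thunk((((λz. -4) (let v = 6 in -3)) * 0), ∅)}), w↦thunk((((λz. -4) (let v = 6 in -3)) * 0), ∅)} | St=∅]
step 4: [T=((λz. ((λy. y) 0)) (w - 5)) | E={w↦thunk((((λz. -4) (let v = 6 in -3)) * 0), ∅)} | St=∅]
step 5: [T=(λz. ((λy. y) 0)) | E={w↦thunk((((λz. -4) (let v = 6 in -3)) * 0), ∅)} | St=[thunk]]
step 6: [T=((λy. y) 0) | E={z↦thunk((w - 5), {w↦thunk((((λz. -4) (let v = 6 in -3)) * 0), ∅)}), w↦thunk((((λz. -4) (let v = 6 in -3)) * 0), ∅)} | St=∅]
step 7: [T=(λy. y) | E={z↦thunk((w - 5), {w↦thunk((((λz. -4) (let v = 6 in -3)) * 0), ∅)}), w↦thunk((((λz. -4) (let v = 6 in -3)) * 0), ∅)} | St=[thunk]]
step 8: [T=y | E={y↦thunk(0, {z↦thunk((w - 5), {w↦thunk((((λz. -4) (let v = 6 in -3)) * 0), ∅)}), w↦thunk((((λz. -4) (let v = 6 in -3)) * 0), ∅)}), z↦thunk((w - 5), {w↦thunk((((λz. -4) (let v = 6 in -3)) * 0), ∅)}), w↦thunk((((λz. -4) (let v = 6 in -3)) * 0), ∅)} | St=∅]
step 9: [T=0 | E={z↦thunk((w - 5), {w↦thunk((((λz. -4) (let v = 6 in -3)) * 0), ∅)}), w↦thunk((((λz. -4) (let v = 6 in -3)) * 0), ∅)} | St=∅]
→ final value 0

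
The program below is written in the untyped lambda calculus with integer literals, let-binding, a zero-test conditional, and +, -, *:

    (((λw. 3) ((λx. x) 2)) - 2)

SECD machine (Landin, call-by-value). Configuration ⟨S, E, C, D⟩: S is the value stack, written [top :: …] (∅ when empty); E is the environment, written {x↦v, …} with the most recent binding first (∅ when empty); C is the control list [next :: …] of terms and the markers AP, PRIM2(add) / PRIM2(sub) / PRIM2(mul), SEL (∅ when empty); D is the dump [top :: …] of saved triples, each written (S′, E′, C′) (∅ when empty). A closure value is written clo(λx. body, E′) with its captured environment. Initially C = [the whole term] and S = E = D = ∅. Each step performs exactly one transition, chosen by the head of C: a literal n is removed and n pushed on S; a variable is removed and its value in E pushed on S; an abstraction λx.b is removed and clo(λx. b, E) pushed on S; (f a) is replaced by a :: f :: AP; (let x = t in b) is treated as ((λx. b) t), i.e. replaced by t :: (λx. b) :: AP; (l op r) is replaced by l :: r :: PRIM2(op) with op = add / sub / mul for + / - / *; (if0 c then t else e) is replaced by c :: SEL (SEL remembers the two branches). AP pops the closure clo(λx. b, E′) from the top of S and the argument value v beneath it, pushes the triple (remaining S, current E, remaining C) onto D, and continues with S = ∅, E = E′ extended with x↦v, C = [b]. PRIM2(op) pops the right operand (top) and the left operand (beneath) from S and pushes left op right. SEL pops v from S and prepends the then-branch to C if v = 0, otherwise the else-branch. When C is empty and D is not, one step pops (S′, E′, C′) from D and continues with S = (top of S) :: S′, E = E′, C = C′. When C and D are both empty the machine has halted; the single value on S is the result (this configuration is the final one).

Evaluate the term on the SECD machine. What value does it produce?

step 0: ⟨S=∅; E=∅; C=[(((λw. 3) ((λx. x) 2)) - 2)]; D=∅⟩
step 1: ⟨S=∅; E=∅; C=[((λw. 3) ((λx. x) 2)) :: 2 :: PRIM2(sub)]; D=∅⟩
step 2: ⟨S=∅; E=∅; C=[((λx. x) 2) :: (λw. 3) :: AP :: 2 :: PRIM2(sub)]; D=∅⟩
step 3: ⟨S=∅; E=∅; C=[2 :: (λx. x) :: AP :: (λw. 3) :: AP :: 2 :: PRIM2(sub)]; D=∅⟩
step 4: ⟨S=[2]; E=∅; C=[(λx. x) :: AP :: (λw. 3) :: AP :: 2 :: PRIM2(sub)]; D=∅⟩
step 5: ⟨S=[clo(λx. x, ∅) :: 2]; E=∅; C=[AP :: (λw. 3) :: AP :: 2 :: PRIM2(sub)]; D=∅⟩
step 6: ⟨S=∅; E={x↦2}; C=[x]; D=[(∅, ∅, [(λw. 3) :: AP :: 2 :: PRIM2(sub)])]⟩
step 7: ⟨S=[2]; E={x↦2}; C=∅; D=[(∅, ∅, [(λw. 3) :: AP :: 2 :: PRIM2(sub)])]⟩
step 8: ⟨S=[2]; E=∅; C=[(λw. 3) :: AP :: 2 :: PRIM2(sub)]; D=∅⟩
step 9: ⟨S=[clo(λw. 3, ∅) :: 2]; E=∅; C=[AP :: 2 :: PRIM2(sub)]; D=∅⟩
step 10: ⟨S=∅; E={w↦2}; C=[3]; D=[(∅, ∅, [2 :: PRIM2(sub)])]⟩
step 11: ⟨S=[3]; E={w↦2}; C=∅; D=[(∅, ∅, [2 :: PRIM2(sub)])]⟩
step 12: ⟨S=[3]; E=∅; C=[2 :: PRIM2(sub)]; D=∅⟩
step 13: ⟨S=[2 :: 3]; E=∅; C=[PRIM2(sub)]; D=∅⟩
step 14: ⟨S=[1]; E=∅; C=∅; D=∅⟩
→ final value 1

Answer: 1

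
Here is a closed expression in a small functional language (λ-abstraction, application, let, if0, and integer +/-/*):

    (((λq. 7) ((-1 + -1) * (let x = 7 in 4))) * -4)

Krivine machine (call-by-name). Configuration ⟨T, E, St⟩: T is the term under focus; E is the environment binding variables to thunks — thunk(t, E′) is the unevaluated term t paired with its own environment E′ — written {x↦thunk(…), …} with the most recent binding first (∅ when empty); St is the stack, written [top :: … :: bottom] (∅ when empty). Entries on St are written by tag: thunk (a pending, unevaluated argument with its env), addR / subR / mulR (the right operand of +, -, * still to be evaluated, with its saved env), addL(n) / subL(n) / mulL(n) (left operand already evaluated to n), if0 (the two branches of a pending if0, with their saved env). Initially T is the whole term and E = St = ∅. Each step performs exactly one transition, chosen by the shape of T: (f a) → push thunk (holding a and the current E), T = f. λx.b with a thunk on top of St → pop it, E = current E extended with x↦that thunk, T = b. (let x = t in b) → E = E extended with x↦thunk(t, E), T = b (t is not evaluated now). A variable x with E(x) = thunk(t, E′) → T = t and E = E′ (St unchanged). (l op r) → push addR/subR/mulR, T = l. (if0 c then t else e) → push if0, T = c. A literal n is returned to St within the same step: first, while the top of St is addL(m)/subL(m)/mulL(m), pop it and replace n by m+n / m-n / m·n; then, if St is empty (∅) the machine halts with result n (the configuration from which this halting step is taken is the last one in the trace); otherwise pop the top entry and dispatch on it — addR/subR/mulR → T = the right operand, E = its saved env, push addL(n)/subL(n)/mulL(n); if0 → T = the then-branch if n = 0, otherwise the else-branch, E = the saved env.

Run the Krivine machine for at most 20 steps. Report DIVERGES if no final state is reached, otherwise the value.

t=0: ⟨T=(((λq. 7) ((-1 + -1) * (let x = 7 in 4))) * -4); E=∅; St=∅⟩
t=1: ⟨T=((λq. 7) ((-1 + -1) * (let x = 7 in 4))); E=∅; St=[mulR]⟩
t=2: ⟨T=(λq. 7); E=∅; St=[thunk :: mulR]⟩
t=3: ⟨T=7; E={q↦thunk(((-1 + -1) * (let x = 7 in 4)), ∅)}; St=[mulR]⟩
t=4: ⟨T=-4; E=∅; St=[mulL(7)]⟩
→ final value -28

Answer: -28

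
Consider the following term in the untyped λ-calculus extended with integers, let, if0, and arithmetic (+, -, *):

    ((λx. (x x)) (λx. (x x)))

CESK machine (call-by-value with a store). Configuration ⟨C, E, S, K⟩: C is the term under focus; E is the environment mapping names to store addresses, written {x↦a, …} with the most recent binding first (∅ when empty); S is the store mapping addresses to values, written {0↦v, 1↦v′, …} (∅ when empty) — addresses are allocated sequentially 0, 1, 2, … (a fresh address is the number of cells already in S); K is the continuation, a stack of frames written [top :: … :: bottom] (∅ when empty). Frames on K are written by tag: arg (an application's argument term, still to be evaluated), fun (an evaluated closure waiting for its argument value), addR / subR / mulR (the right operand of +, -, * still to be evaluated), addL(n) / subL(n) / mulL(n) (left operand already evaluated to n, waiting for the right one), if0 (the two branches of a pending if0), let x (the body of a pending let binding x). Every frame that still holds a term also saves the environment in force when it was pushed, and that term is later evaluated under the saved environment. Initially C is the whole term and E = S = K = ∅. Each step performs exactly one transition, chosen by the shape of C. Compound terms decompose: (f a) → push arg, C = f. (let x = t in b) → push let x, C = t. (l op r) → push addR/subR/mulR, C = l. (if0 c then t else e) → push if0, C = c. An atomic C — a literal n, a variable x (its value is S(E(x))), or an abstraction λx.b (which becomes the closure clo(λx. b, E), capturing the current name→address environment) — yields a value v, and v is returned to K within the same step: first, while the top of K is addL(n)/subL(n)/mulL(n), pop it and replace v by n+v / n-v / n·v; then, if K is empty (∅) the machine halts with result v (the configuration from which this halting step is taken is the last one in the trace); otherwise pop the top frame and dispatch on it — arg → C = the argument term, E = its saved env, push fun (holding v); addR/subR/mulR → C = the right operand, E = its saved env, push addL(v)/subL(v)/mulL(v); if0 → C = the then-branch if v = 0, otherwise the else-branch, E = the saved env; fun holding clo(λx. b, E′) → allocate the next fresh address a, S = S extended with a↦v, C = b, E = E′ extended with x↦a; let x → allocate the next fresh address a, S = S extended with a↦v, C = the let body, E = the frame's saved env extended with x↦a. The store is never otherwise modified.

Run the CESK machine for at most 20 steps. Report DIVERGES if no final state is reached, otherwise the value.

Answer: DIVERGES (no final state within 20 steps)

Execution trace:
step 0: <C=((λx. (x x)) (λx. (x x))), E=∅, S=∅, K=∅>
step 1: <C=(λx. (x x)), E=∅, S=∅, K=[arg]>
step 2: <C=(λx. (x x)), E=∅, S=∅, K=[fun]>
step 3: <C=(x x), E={x↦0}, S={0↦clo(λx. (x x), ∅)}, K=∅>
step 4: <C=x, E={x↦0}, S={0↦clo(λx. (x x), ∅)}, K=[arg]>
step 5: <C=x, E={x↦0}, S={0↦clo(λx. (x x), ∅)}, K=[fun]>
step 6: <C=(x x), E={x↦1}, S={0↦clo(λx. (x x), ∅), 1↦clo(λx. (x x), ∅)}, K=∅>
step 7: <C=x, E={x↦1}, S={0↦clo(λx. (x x), ∅), 1↦clo(λx. (x x), ∅)}, K=[arg]>
step 8: <C=x, E={x↦1}, S={0↦clo(λx. (x x), ∅), 1↦clo(λx. (x x), ∅)}, K=[fun]>
step 9: <C=(x x), E={x↦2}, S={0↦clo(λx. (x x), ∅), 1↦clo(λx. (x x), ∅), 2↦clo(λx. (x x), ∅)}, K=∅>
step 10: <C=x, E={x↦2}, S={0↦clo(λx. (x x), ∅), 1↦clo(λx. (x x), ∅), 2↦clo(λx. (x x), ∅)}, K=[arg]>
step 11: <C=x, E={x↦2}, S={0↦clo(λx. (x x), ∅), 1↦clo(λx. (x x), ∅), 2↦clo(λx. (x x), ∅)}, K=[fun]>
step 12: <C=(x x), E={x↦3}, S={0↦clo(λx. (x x), ∅), 1↦clo(λx. (x x), ∅), 2↦clo(λx. (x x), ∅), 3↦clo(λx. (x x), ∅)}, K=∅>
step 13: <C=x, E={x↦3}, S={0↦clo(λx. (x x), ∅), 1↦clo(λx. (x x), ∅), 2↦clo(λx. (x x), ∅), 3↦clo(λx. (x x), ∅)}, K=[arg]>
step 14: <C=x, E={x↦3}, S={0↦clo(λx. (x x), ∅), 1↦clo(λx. (x x), ∅), 2↦clo(λx. (x x), ∅), 3↦clo(λx. (x x), ∅)}, K=[fun]>
step 15: <C=(x x), E={x↦4}, S={0↦clo(λx. (x x), ∅), 1↦clo(λx. (x x), ∅), 2↦clo(λx. (x x), ∅), 3↦clo(λx. (x x), ∅), 4↦clo(λx. (x x), ∅)}, K=∅>
step 16: <C=x, E={x↦4}, S={0↦clo(λx. (x x), ∅), 1↦clo(λx. (x x), ∅), 2↦clo(λx. (x x), ∅), 3↦clo(λx. (x x), ∅), 4↦clo(λx. (x x), ∅)}, K=[arg]>
step 17: <C=x, E={x↦4}, S={0↦clo(λx. (x x), ∅), 1↦clo(λx. (x x), ∅), 2↦clo(λx. (x x), ∅), 3↦clo(λx. (x x), ∅), 4↦clo(λx. (x x), ∅)}, K=[fun]>
step 18: <C=(x x), E={x↦5}, S={0↦clo(λx. (x x), ∅), 1↦clo(λx. (x x), ∅), 2↦clo(λx. (x x), ∅), 3↦clo(λx. (x x), ∅), 4↦clo(λx. (x x), ∅), 5↦clo(λx. (x x), ∅)}, K=∅>
step 19: <C=x, E={x↦5}, S={0↦clo(λx. (x x), ∅), 1↦clo(λx. (x x), ∅), 2↦clo(λx. (x x), ∅), 3↦clo(λx. (x x), ∅), 4↦clo(λx. (x x), ∅), 5↦clo(λx. (x x), ∅)}, K=[arg]>
step 20: <C=x, E={x↦5}, S={0↦clo(λx. (x x), ∅), 1↦clo(λx. (x x), ∅), 2↦clo(λx. (x x), ∅), 3↦clo(λx. (x x), ∅), 4↦clo(λx. (x x), ∅), 5↦clo(λx. (x x), ∅)}, K=[fun]>
→ 20 transitions taken and the configuration is still not final: no result within 20 steps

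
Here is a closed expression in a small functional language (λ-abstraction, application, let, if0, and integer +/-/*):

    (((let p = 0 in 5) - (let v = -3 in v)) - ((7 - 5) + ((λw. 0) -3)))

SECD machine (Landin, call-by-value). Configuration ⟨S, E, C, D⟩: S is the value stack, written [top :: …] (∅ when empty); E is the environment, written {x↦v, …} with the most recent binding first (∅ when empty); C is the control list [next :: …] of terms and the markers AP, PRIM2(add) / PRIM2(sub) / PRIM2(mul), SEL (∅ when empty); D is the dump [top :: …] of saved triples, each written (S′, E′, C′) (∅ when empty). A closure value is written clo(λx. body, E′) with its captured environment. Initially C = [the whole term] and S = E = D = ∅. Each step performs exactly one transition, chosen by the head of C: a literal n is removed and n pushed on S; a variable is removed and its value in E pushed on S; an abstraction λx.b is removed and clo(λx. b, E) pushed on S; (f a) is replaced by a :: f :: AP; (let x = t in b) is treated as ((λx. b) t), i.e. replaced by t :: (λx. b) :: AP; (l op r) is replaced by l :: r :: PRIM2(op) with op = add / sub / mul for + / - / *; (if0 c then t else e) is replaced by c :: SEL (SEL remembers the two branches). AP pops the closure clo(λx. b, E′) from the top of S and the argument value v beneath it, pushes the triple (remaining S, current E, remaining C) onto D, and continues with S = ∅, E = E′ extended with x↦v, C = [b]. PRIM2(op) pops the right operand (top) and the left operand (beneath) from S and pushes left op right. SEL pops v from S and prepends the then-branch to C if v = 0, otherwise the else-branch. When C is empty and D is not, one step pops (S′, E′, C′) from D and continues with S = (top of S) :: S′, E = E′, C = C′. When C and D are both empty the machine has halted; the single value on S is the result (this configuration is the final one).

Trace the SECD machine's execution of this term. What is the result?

t=0: ⟨S=∅; E=∅; C=[(((let p = 0 in 5) - (let v = -3 in v)) - ((7 - 5) + ((λw. 0) -3)))]; D=∅⟩
t=1: ⟨S=∅; E=∅; C=[((let p = 0 in 5) - (let v = -3 in v)) :: ((7 - 5) + ((λw. 0) -3)) :: PRIM2(sub)]; D=∅⟩
t=2: ⟨S=∅; E=∅; C=[(let p = 0 in 5) :: (let v = -3 in v) :: PRIM2(sub) :: ((7 - 5) + ((λw. 0) -3)) :: PRIM2(sub)]; D=∅⟩
t=3: ⟨S=∅; E=∅; C=[0 :: (λp. 5) :: AP :: (let v = -3 in v) :: PRIM2(sub) :: ((7 - 5) + ((λw. 0) -3)) :: PRIM2(sub)]; D=∅⟩
t=4: ⟨S=[0]; E=∅; C=[(λp. 5) :: AP :: (let v = -3 in v) :: PRIM2(sub) :: ((7 - 5) + ((λw. 0) -3)) :: PRIM2(sub)]; D=∅⟩
t=5: ⟨S=[clo(λp. 5, ∅) :: 0]; E=∅; C=[AP :: (let v = -3 in v) :: PRIM2(sub) :: ((7 - 5) + ((λw. 0) -3)) :: PRIM2(sub)]; D=∅⟩
t=6: ⟨S=∅; E={p↦0}; C=[5]; D=[(∅, ∅, [(let v = -3 in v) :: PRIM2(sub) :: ((7 - 5) + ((λw. 0) -3)) :: PRIM2(sub)])]⟩
t=7: ⟨S=[5]; E={p↦0}; C=∅; D=[(∅, ∅, [(let v = -3 in v) :: PRIM2(sub) :: ((7 - 5) + ((λw. 0) -3)) :: PRIM2(sub)])]⟩
t=8: ⟨S=[5]; E=∅; C=[(let v = -3 in v) :: PRIM2(sub) :: ((7 - 5) + ((λw. 0) -3)) :: PRIM2(sub)]; D=∅⟩
t=9: ⟨S=[5]; E=∅; C=[-3 :: (λv. v) :: AP :: PRIM2(sub) :: ((7 - 5) + ((λw. 0) -3)) :: PRIM2(sub)]; D=∅⟩
t=10: ⟨S=[-3 :: 5]; E=∅; C=[(λv. v) :: AP :: PRIM2(sub) :: ((7 - 5) + ((λw. 0) -3)) :: PRIM2(sub)]; D=∅⟩
t=11: ⟨S=[clo(λv. v, ∅) :: -3 :: 5]; E=∅; C=[AP :: PRIM2(sub) :: ((7 - 5) + ((λw. 0) -3)) :: PRIM2(sub)]; D=∅⟩
t=12: ⟨S=∅; E={v↦-3}; C=[v]; D=[([5], ∅, [PRIM2(sub) :: ((7 - 5) + ((λw. 0) -3)) :: PRIM2(sub)])]⟩
t=13: ⟨S=[-3]; E={v↦-3}; C=∅; D=[([5], ∅, [PRIM2(sub) :: ((7 - 5) + ((λw. 0) -3)) :: PRIM2(sub)])]⟩
t=14: ⟨S=[-3 :: 5]; E=∅; C=[PRIM2(sub) :: ((7 - 5) + ((λw. 0) -3)) :: PRIM2(sub)]; D=∅⟩
t=15: ⟨S=[8]; E=∅; C=[((7 - 5) + ((λw. 0) -3)) :: PRIM2(sub)]; D=∅⟩
t=16: ⟨S=[8]; E=∅; C=[(7 - 5) :: ((λw. 0) -3) :: PRIM2(add) :: PRIM2(sub)]; D=∅⟩
t=17: ⟨S=[8]; E=∅; C=[7 :: 5 :: PRIM2(sub) :: ((λw. 0) -3) :: PRIM2(add) :: PRIM2(sub)]; D=∅⟩
t=18: ⟨S=[7 :: 8]; E=∅; C=[5 :: PRIM2(sub) :: ((λw. 0) -3) :: PRIM2(add) :: PRIM2(sub)]; D=∅⟩
t=19: ⟨S=[5 :: 7 :: 8]; E=∅; C=[PRIM2(sub) :: ((λw. 0) -3) :: PRIM2(add) :: PRIM2(sub)]; D=∅⟩
t=20: ⟨S=[2 :: 8]; E=∅; C=[((λw. 0) -3) :: PRIM2(add) :: PRIM2(sub)]; D=∅⟩
t=21: ⟨S=[2 :: 8]; E=∅; C=[-3 :: (λw. 0) :: AP :: PRIM2(add) :: PRIM2(sub)]; D=∅⟩
t=22: ⟨S=[-3 :: 2 :: 8]; E=∅; C=[(λw. 0) :: AP :: PRIM2(add) :: PRIM2(sub)]; D=∅⟩
t=23: ⟨S=[clo(λw. 0, ∅) :: -3 :: 2 :: 8]; E=∅; C=[AP :: PRIM2(add) :: PRIM2(sub)]; D=∅⟩
t=24: ⟨S=∅; E={w↦-3}; C=[0]; D=[([2 :: 8], ∅, [PRIM2(add) :: PRIM2(sub)])]⟩
t=25: ⟨S=[0]; E={w↦-3}; C=∅; D=[([2 :: 8], ∅, [PRIM2(add) :: PRIM2(sub)])]⟩
t=26: ⟨S=[0 :: 2 :: 8]; E=∅; C=[PRIM2(add) :: PRIM2(sub)]; D=∅⟩
t=27: ⟨S=[2 :: 8]; E=∅; C=[PRIM2(sub)]; D=∅⟩
t=28: ⟨S=[6]; E=∅; C=∅; D=∅⟩
→ final value 6

Answer: 6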